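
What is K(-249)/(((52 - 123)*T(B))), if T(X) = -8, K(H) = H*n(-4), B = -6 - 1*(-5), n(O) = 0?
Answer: 0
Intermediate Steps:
B = -1 (B = -6 + 5 = -1)
K(H) = 0 (K(H) = H*0 = 0)
K(-249)/(((52 - 123)*T(B))) = 0/(((52 - 123)*(-8))) = 0/((-71*(-8))) = 0/568 = 0*(1/568) = 0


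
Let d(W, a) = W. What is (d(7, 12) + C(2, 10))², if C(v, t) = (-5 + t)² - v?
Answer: 900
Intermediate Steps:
(d(7, 12) + C(2, 10))² = (7 + ((-5 + 10)² - 1*2))² = (7 + (5² - 2))² = (7 + (25 - 2))² = (7 + 23)² = 30² = 900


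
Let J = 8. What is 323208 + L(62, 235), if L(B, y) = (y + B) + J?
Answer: 323513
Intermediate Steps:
L(B, y) = 8 + B + y (L(B, y) = (y + B) + 8 = (B + y) + 8 = 8 + B + y)
323208 + L(62, 235) = 323208 + (8 + 62 + 235) = 323208 + 305 = 323513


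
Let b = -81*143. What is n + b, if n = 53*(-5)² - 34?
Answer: -10292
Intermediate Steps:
b = -11583
n = 1291 (n = 53*25 - 34 = 1325 - 34 = 1291)
n + b = 1291 - 11583 = -10292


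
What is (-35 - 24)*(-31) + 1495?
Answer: 3324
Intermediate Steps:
(-35 - 24)*(-31) + 1495 = -59*(-31) + 1495 = 1829 + 1495 = 3324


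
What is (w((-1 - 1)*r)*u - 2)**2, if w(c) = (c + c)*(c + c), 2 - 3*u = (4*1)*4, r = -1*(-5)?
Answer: 31427236/9 ≈ 3.4919e+6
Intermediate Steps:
r = 5
u = -14/3 (u = 2/3 - 4*1*4/3 = 2/3 - 4*4/3 = 2/3 - 1/3*16 = 2/3 - 16/3 = -14/3 ≈ -4.6667)
w(c) = 4*c**2 (w(c) = (2*c)*(2*c) = 4*c**2)
(w((-1 - 1)*r)*u - 2)**2 = ((4*((-1 - 1)*5)**2)*(-14/3) - 2)**2 = ((4*(-2*5)**2)*(-14/3) - 2)**2 = ((4*(-10)**2)*(-14/3) - 2)**2 = ((4*100)*(-14/3) - 2)**2 = (400*(-14/3) - 2)**2 = (-5600/3 - 2)**2 = (-5606/3)**2 = 31427236/9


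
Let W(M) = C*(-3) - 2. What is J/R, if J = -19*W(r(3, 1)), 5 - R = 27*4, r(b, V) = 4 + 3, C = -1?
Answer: 19/103 ≈ 0.18447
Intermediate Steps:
r(b, V) = 7
W(M) = 1 (W(M) = -1*(-3) - 2 = 3 - 2 = 1)
R = -103 (R = 5 - 27*4 = 5 - 1*108 = 5 - 108 = -103)
J = -19 (J = -19*1 = -19)
J/R = -19/(-103) = -19*(-1/103) = 19/103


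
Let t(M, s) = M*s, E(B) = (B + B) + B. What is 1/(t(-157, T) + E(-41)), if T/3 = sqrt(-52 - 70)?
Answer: I/(3*(-41*I + 157*sqrt(122))) ≈ -4.5421e-6 + 0.00019211*I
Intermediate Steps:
T = 3*I*sqrt(122) (T = 3*sqrt(-52 - 70) = 3*sqrt(-122) = 3*(I*sqrt(122)) = 3*I*sqrt(122) ≈ 33.136*I)
E(B) = 3*B (E(B) = 2*B + B = 3*B)
1/(t(-157, T) + E(-41)) = 1/(-471*I*sqrt(122) + 3*(-41)) = 1/(-471*I*sqrt(122) - 123) = 1/(-123 - 471*I*sqrt(122))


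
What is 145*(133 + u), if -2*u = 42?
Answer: 16240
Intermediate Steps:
u = -21 (u = -½*42 = -21)
145*(133 + u) = 145*(133 - 21) = 145*112 = 16240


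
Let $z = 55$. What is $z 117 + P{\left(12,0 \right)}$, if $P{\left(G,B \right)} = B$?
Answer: $6435$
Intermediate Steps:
$z 117 + P{\left(12,0 \right)} = 55 \cdot 117 + 0 = 6435 + 0 = 6435$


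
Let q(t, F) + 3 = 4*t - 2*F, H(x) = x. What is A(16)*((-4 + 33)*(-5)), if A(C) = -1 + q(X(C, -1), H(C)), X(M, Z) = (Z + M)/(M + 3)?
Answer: 90480/19 ≈ 4762.1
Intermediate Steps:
X(M, Z) = (M + Z)/(3 + M)
q(t, F) = -3 - 2*F + 4*t (q(t, F) = -3 + (4*t - 2*F) = -3 + (-2*F + 4*t) = -3 - 2*F + 4*t)
A(C) = -4 - 2*C + 4*(-1 + C)/(3 + C) (A(C) = -1 + (-3 - 2*C + 4*((C - 1)/(3 + C))) = -1 + (-3 - 2*C + 4*((-1 + C)/(3 + C))) = -1 + (-3 - 2*C + 4*(-1 + C)/(3 + C)) = -4 - 2*C + 4*(-1 + C)/(3 + C))
A(16)*((-4 + 33)*(-5)) = (2*(-8 - 1*16² - 3*16)/(3 + 16))*((-4 + 33)*(-5)) = (2*(-8 - 1*256 - 48)/19)*(29*(-5)) = (2*(1/19)*(-8 - 256 - 48))*(-145) = (2*(1/19)*(-312))*(-145) = -624/19*(-145) = 90480/19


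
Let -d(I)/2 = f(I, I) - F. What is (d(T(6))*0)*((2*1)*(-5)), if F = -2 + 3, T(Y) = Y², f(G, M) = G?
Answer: 0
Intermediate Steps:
F = 1
d(I) = 2 - 2*I (d(I) = -2*(I - 1*1) = -2*(I - 1) = -2*(-1 + I) = 2 - 2*I)
(d(T(6))*0)*((2*1)*(-5)) = ((2 - 2*6²)*0)*((2*1)*(-5)) = ((2 - 2*36)*0)*(2*(-5)) = ((2 - 72)*0)*(-10) = -70*0*(-10) = 0*(-10) = 0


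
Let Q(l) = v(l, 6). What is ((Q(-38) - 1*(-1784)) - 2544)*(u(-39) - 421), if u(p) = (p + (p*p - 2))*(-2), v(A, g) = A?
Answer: 2698038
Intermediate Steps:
Q(l) = l
u(p) = 4 - 2*p - 2*p² (u(p) = (p + (p² - 2))*(-2) = (p + (-2 + p²))*(-2) = (-2 + p + p²)*(-2) = 4 - 2*p - 2*p²)
((Q(-38) - 1*(-1784)) - 2544)*(u(-39) - 421) = ((-38 - 1*(-1784)) - 2544)*((4 - 2*(-39) - 2*(-39)²) - 421) = ((-38 + 1784) - 2544)*((4 + 78 - 2*1521) - 421) = (1746 - 2544)*((4 + 78 - 3042) - 421) = -798*(-2960 - 421) = -798*(-3381) = 2698038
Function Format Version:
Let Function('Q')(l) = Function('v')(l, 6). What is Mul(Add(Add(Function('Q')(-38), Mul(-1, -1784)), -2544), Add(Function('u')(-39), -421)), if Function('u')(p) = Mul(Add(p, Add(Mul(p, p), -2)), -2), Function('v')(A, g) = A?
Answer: 2698038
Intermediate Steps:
Function('Q')(l) = l
Function('u')(p) = Add(4, Mul(-2, p), Mul(-2, Pow(p, 2))) (Function('u')(p) = Mul(Add(p, Add(Pow(p, 2), -2)), -2) = Mul(Add(p, Add(-2, Pow(p, 2))), -2) = Mul(Add(-2, p, Pow(p, 2)), -2) = Add(4, Mul(-2, p), Mul(-2, Pow(p, 2))))
Mul(Add(Add(Function('Q')(-38), Mul(-1, -1784)), -2544), Add(Function('u')(-39), -421)) = Mul(Add(Add(-38, Mul(-1, -1784)), -2544), Add(Add(4, Mul(-2, -39), Mul(-2, Pow(-39, 2))), -421)) = Mul(Add(Add(-38, 1784), -2544), Add(Add(4, 78, Mul(-2, 1521)), -421)) = Mul(Add(1746, -2544), Add(Add(4, 78, -3042), -421)) = Mul(-798, Add(-2960, -421)) = Mul(-798, -3381) = 2698038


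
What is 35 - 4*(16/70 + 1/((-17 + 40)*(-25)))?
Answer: 137223/4025 ≈ 34.093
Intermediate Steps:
35 - 4*(16/70 + 1/((-17 + 40)*(-25))) = 35 - 4*(16*(1/70) - 1/25/23) = 35 - 4*(8/35 + (1/23)*(-1/25)) = 35 - 4*(8/35 - 1/575) = 35 - 4*913/4025 = 35 - 3652/4025 = 137223/4025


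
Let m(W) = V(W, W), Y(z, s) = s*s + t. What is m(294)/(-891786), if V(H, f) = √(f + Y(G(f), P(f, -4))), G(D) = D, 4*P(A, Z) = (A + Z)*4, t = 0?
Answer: -√84394/891786 ≈ -0.00032576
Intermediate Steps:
P(A, Z) = A + Z (P(A, Z) = ((A + Z)*4)/4 = (4*A + 4*Z)/4 = A + Z)
Y(z, s) = s² (Y(z, s) = s*s + 0 = s² + 0 = s²)
V(H, f) = √(f + (-4 + f)²) (V(H, f) = √(f + (f - 4)²) = √(f + (-4 + f)²))
m(W) = √(W + (-4 + W)²)
m(294)/(-891786) = √(294 + (-4 + 294)²)/(-891786) = √(294 + 290²)*(-1/891786) = √(294 + 84100)*(-1/891786) = √84394*(-1/891786) = -√84394/891786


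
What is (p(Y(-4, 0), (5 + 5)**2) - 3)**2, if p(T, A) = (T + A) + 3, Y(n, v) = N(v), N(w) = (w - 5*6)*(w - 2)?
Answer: 25600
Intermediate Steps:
N(w) = (-30 + w)*(-2 + w) (N(w) = (w - 30)*(-2 + w) = (-30 + w)*(-2 + w))
Y(n, v) = 60 + v**2 - 32*v
p(T, A) = 3 + A + T (p(T, A) = (A + T) + 3 = 3 + A + T)
(p(Y(-4, 0), (5 + 5)**2) - 3)**2 = ((3 + (5 + 5)**2 + (60 + 0**2 - 32*0)) - 3)**2 = ((3 + 10**2 + (60 + 0 + 0)) - 3)**2 = ((3 + 100 + 60) - 3)**2 = (163 - 3)**2 = 160**2 = 25600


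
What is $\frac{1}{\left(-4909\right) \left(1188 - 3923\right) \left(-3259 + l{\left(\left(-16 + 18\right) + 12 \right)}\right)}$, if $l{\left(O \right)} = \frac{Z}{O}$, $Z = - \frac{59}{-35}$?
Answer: $- \frac{98}{4287901032773} \approx -2.2855 \cdot 10^{-11}$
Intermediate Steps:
$Z = \frac{59}{35}$ ($Z = \left(-59\right) \left(- \frac{1}{35}\right) = \frac{59}{35} \approx 1.6857$)
$l{\left(O \right)} = \frac{59}{35 O}$
$\frac{1}{\left(-4909\right) \left(1188 - 3923\right) \left(-3259 + l{\left(\left(-16 + 18\right) + 12 \right)}\right)} = \frac{1}{\left(-4909\right) \left(1188 - 3923\right) \left(-3259 + \frac{59}{35 \left(\left(-16 + 18\right) + 12\right)}\right)} = - \frac{1}{4909 \left(- 2735 \left(-3259 + \frac{59}{35 \left(2 + 12\right)}\right)\right)} = - \frac{1}{4909 \left(- 2735 \left(-3259 + \frac{59}{35 \cdot 14}\right)\right)} = - \frac{1}{4909 \left(- 2735 \left(-3259 + \frac{59}{35} \cdot \frac{1}{14}\right)\right)} = - \frac{1}{4909 \left(- 2735 \left(-3259 + \frac{59}{490}\right)\right)} = - \frac{1}{4909 \left(\left(-2735\right) \left(- \frac{1596851}{490}\right)\right)} = - \frac{1}{4909 \cdot \frac{873477497}{98}} = \left(- \frac{1}{4909}\right) \frac{98}{873477497} = - \frac{98}{4287901032773}$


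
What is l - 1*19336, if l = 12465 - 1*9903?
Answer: -16774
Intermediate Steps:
l = 2562 (l = 12465 - 9903 = 2562)
l - 1*19336 = 2562 - 1*19336 = 2562 - 19336 = -16774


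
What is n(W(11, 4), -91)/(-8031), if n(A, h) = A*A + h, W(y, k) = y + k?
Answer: -134/8031 ≈ -0.016685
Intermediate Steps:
W(y, k) = k + y
n(A, h) = h + A² (n(A, h) = A² + h = h + A²)
n(W(11, 4), -91)/(-8031) = (-91 + (4 + 11)²)/(-8031) = (-91 + 15²)*(-1/8031) = (-91 + 225)*(-1/8031) = 134*(-1/8031) = -134/8031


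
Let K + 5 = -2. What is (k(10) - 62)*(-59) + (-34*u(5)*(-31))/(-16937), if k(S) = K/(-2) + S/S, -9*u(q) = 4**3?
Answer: 1034392817/304866 ≈ 3392.9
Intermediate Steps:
K = -7 (K = -5 - 2 = -7)
u(q) = -64/9 (u(q) = -1/9*4**3 = -1/9*64 = -64/9)
k(S) = 9/2 (k(S) = -7/(-2) + S/S = -7*(-1/2) + 1 = 7/2 + 1 = 9/2)
(k(10) - 62)*(-59) + (-34*u(5)*(-31))/(-16937) = (9/2 - 62)*(-59) + (-34*(-64/9)*(-31))/(-16937) = -115/2*(-59) + ((2176/9)*(-31))*(-1/16937) = 6785/2 - 67456/9*(-1/16937) = 6785/2 + 67456/152433 = 1034392817/304866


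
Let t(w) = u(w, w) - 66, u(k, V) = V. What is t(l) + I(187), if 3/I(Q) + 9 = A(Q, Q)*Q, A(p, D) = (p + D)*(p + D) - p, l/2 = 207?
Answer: 3030132745/8707278 ≈ 348.00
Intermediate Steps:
l = 414 (l = 2*207 = 414)
A(p, D) = (D + p)² - p (A(p, D) = (D + p)*(D + p) - p = (D + p)² - p)
I(Q) = 3/(-9 + Q*(-Q + 4*Q²)) (I(Q) = 3/(-9 + ((Q + Q)² - Q)*Q) = 3/(-9 + ((2*Q)² - Q)*Q) = 3/(-9 + (4*Q² - Q)*Q) = 3/(-9 + (-Q + 4*Q²)*Q) = 3/(-9 + Q*(-Q + 4*Q²)))
t(w) = -66 + w (t(w) = w - 66 = -66 + w)
t(l) + I(187) = (-66 + 414) + 3/(-9 - 1*187² + 4*187³) = 348 + 3/(-9 - 1*34969 + 4*6539203) = 348 + 3/(-9 - 34969 + 26156812) = 348 + 3/26121834 = 348 + 3*(1/26121834) = 348 + 1/8707278 = 3030132745/8707278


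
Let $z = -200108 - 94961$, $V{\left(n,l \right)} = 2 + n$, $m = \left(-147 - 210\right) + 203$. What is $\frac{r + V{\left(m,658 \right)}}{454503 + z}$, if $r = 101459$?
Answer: $\frac{101307}{159434} \approx 0.63542$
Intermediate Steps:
$m = -154$ ($m = -357 + 203 = -154$)
$z = -295069$
$\frac{r + V{\left(m,658 \right)}}{454503 + z} = \frac{101459 + \left(2 - 154\right)}{454503 - 295069} = \frac{101459 - 152}{159434} = 101307 \cdot \frac{1}{159434} = \frac{101307}{159434}$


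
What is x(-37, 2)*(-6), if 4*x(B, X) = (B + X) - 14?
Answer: 147/2 ≈ 73.500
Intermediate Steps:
x(B, X) = -7/2 + B/4 + X/4 (x(B, X) = ((B + X) - 14)/4 = (-14 + B + X)/4 = -7/2 + B/4 + X/4)
x(-37, 2)*(-6) = (-7/2 + (1/4)*(-37) + (1/4)*2)*(-6) = (-7/2 - 37/4 + 1/2)*(-6) = -49/4*(-6) = 147/2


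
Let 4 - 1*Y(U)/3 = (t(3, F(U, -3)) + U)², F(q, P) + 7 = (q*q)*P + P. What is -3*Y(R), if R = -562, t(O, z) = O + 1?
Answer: 2802240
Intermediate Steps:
F(q, P) = -7 + P + P*q² (F(q, P) = -7 + ((q*q)*P + P) = -7 + (q²*P + P) = -7 + (P*q² + P) = -7 + (P + P*q²) = -7 + P + P*q²)
t(O, z) = 1 + O
Y(U) = 12 - 3*(4 + U)² (Y(U) = 12 - 3*((1 + 3) + U)² = 12 - 3*(4 + U)²)
-3*Y(R) = -3*(12 - 3*(4 - 562)²) = -3*(12 - 3*(-558)²) = -3*(12 - 3*311364) = -3*(12 - 934092) = -3*(-934080) = 2802240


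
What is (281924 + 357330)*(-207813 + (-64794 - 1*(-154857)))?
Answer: -75272158500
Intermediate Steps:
(281924 + 357330)*(-207813 + (-64794 - 1*(-154857))) = 639254*(-207813 + (-64794 + 154857)) = 639254*(-207813 + 90063) = 639254*(-117750) = -75272158500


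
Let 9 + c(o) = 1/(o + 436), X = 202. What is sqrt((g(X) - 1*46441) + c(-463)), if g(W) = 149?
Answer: 4*I*sqrt(234399)/9 ≈ 215.18*I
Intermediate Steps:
c(o) = -9 + 1/(436 + o) (c(o) = -9 + 1/(o + 436) = -9 + 1/(436 + o))
sqrt((g(X) - 1*46441) + c(-463)) = sqrt((149 - 1*46441) + (-3923 - 9*(-463))/(436 - 463)) = sqrt((149 - 46441) + (-3923 + 4167)/(-27)) = sqrt(-46292 - 1/27*244) = sqrt(-46292 - 244/27) = sqrt(-1250128/27) = 4*I*sqrt(234399)/9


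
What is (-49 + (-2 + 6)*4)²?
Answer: 1089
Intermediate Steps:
(-49 + (-2 + 6)*4)² = (-49 + 4*4)² = (-49 + 16)² = (-33)² = 1089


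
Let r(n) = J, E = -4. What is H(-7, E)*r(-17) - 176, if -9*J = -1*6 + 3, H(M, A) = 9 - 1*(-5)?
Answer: -514/3 ≈ -171.33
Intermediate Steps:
H(M, A) = 14 (H(M, A) = 9 + 5 = 14)
J = ⅓ (J = -(-1*6 + 3)/9 = -(-6 + 3)/9 = -⅑*(-3) = ⅓ ≈ 0.33333)
r(n) = ⅓
H(-7, E)*r(-17) - 176 = 14*(⅓) - 176 = 14/3 - 176 = -514/3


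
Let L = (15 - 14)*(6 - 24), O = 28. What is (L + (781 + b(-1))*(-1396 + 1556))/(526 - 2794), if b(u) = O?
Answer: -64711/1134 ≈ -57.064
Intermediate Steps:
b(u) = 28
L = -18 (L = 1*(-18) = -18)
(L + (781 + b(-1))*(-1396 + 1556))/(526 - 2794) = (-18 + (781 + 28)*(-1396 + 1556))/(526 - 2794) = (-18 + 809*160)/(-2268) = (-18 + 129440)*(-1/2268) = 129422*(-1/2268) = -64711/1134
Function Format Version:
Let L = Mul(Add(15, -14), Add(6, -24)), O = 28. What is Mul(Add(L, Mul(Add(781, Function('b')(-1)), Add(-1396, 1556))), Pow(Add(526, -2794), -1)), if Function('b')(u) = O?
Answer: Rational(-64711, 1134) ≈ -57.064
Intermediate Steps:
Function('b')(u) = 28
L = -18 (L = Mul(1, -18) = -18)
Mul(Add(L, Mul(Add(781, Function('b')(-1)), Add(-1396, 1556))), Pow(Add(526, -2794), -1)) = Mul(Add(-18, Mul(Add(781, 28), Add(-1396, 1556))), Pow(Add(526, -2794), -1)) = Mul(Add(-18, Mul(809, 160)), Pow(-2268, -1)) = Mul(Add(-18, 129440), Rational(-1, 2268)) = Mul(129422, Rational(-1, 2268)) = Rational(-64711, 1134)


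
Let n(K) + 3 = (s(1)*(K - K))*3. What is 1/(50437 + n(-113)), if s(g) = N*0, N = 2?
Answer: 1/50434 ≈ 1.9828e-5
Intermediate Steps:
s(g) = 0 (s(g) = 2*0 = 0)
n(K) = -3 (n(K) = -3 + (0*(K - K))*3 = -3 + (0*0)*3 = -3 + 0*3 = -3 + 0 = -3)
1/(50437 + n(-113)) = 1/(50437 - 3) = 1/50434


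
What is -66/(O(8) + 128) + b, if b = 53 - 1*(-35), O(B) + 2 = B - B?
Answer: 1837/21 ≈ 87.476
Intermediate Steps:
O(B) = -2 (O(B) = -2 + (B - B) = -2 + 0 = -2)
b = 88 (b = 53 + 35 = 88)
-66/(O(8) + 128) + b = -66/(-2 + 128) + 88 = -66/126 + 88 = (1/126)*(-66) + 88 = -11/21 + 88 = 1837/21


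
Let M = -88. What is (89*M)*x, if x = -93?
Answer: 728376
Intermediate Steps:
(89*M)*x = (89*(-88))*(-93) = -7832*(-93) = 728376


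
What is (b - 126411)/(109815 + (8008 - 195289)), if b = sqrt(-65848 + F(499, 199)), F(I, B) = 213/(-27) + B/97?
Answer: 42137/25822 - 10*I*sqrt(13941422)/11271303 ≈ 1.6318 - 0.0033127*I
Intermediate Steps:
F(I, B) = -71/9 + B/97 (F(I, B) = 213*(-1/27) + B*(1/97) = -71/9 + B/97)
b = 20*I*sqrt(13941422)/291 (b = sqrt(-65848 + (-71/9 + (1/97)*199)) = sqrt(-65848 + (-71/9 + 199/97)) = sqrt(-65848 - 5096/873) = sqrt(-57490400/873) = 20*I*sqrt(13941422)/291 ≈ 256.62*I)
(b - 126411)/(109815 + (8008 - 195289)) = (20*I*sqrt(13941422)/291 - 126411)/(109815 + (8008 - 195289)) = (-126411 + 20*I*sqrt(13941422)/291)/(109815 - 187281) = (-126411 + 20*I*sqrt(13941422)/291)/(-77466) = (-126411 + 20*I*sqrt(13941422)/291)*(-1/77466) = 42137/25822 - 10*I*sqrt(13941422)/11271303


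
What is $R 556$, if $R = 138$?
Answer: $76728$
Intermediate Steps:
$R 556 = 138 \cdot 556 = 76728$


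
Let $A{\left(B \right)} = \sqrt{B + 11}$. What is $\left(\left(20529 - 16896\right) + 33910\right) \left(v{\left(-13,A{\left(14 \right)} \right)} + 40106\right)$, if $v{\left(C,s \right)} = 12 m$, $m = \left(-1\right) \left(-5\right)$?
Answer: $1507952138$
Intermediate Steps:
$m = 5$
$A{\left(B \right)} = \sqrt{11 + B}$
$v{\left(C,s \right)} = 60$ ($v{\left(C,s \right)} = 12 \cdot 5 = 60$)
$\left(\left(20529 - 16896\right) + 33910\right) \left(v{\left(-13,A{\left(14 \right)} \right)} + 40106\right) = \left(\left(20529 - 16896\right) + 33910\right) \left(60 + 40106\right) = \left(3633 + 33910\right) 40166 = 37543 \cdot 40166 = 1507952138$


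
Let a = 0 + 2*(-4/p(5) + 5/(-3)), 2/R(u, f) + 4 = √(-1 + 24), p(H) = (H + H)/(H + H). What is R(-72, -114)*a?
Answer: -272/21 - 68*√23/21 ≈ -28.482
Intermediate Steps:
p(H) = 1 (p(H) = (2*H)/((2*H)) = (2*H)*(1/(2*H)) = 1)
R(u, f) = 2/(-4 + √23) (R(u, f) = 2/(-4 + √(-1 + 24)) = 2/(-4 + √23))
a = -34/3 (a = 0 + 2*(-4/1 + 5/(-3)) = 0 + 2*(-4*1 + 5*(-⅓)) = 0 + 2*(-4 - 5/3) = 0 + 2*(-17/3) = 0 - 34/3 = -34/3 ≈ -11.333)
R(-72, -114)*a = (8/7 + 2*√23/7)*(-34/3) = -272/21 - 68*√23/21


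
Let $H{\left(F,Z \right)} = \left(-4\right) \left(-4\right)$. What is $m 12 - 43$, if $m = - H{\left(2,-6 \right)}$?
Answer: $-235$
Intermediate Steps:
$H{\left(F,Z \right)} = 16$
$m = -16$ ($m = \left(-1\right) 16 = -16$)
$m 12 - 43 = \left(-16\right) 12 - 43 = -192 - 43 = -235$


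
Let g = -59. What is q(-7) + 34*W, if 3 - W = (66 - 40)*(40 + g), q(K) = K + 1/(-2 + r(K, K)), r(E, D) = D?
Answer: 152018/9 ≈ 16891.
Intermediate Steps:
q(K) = K + 1/(-2 + K)
W = 497 (W = 3 - (66 - 40)*(40 - 59) = 3 - 26*(-19) = 3 - 1*(-494) = 3 + 494 = 497)
q(-7) + 34*W = (1 + (-7)**2 - 2*(-7))/(-2 - 7) + 34*497 = (1 + 49 + 14)/(-9) + 16898 = -1/9*64 + 16898 = -64/9 + 16898 = 152018/9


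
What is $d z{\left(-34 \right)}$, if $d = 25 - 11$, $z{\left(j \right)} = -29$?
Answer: $-406$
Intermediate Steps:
$d = 14$ ($d = 25 - 11 = 14$)
$d z{\left(-34 \right)} = 14 \left(-29\right) = -406$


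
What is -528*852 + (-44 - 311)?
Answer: -450211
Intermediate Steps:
-528*852 + (-44 - 311) = -449856 - 355 = -450211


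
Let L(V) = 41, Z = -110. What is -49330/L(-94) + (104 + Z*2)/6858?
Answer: -169154948/140589 ≈ -1203.2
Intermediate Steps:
-49330/L(-94) + (104 + Z*2)/6858 = -49330/41 + (104 - 110*2)/6858 = -49330*1/41 + (104 - 220)*(1/6858) = -49330/41 - 116*1/6858 = -49330/41 - 58/3429 = -169154948/140589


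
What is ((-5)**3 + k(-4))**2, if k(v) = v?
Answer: 16641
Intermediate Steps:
((-5)**3 + k(-4))**2 = ((-5)**3 - 4)**2 = (-125 - 4)**2 = (-129)**2 = 16641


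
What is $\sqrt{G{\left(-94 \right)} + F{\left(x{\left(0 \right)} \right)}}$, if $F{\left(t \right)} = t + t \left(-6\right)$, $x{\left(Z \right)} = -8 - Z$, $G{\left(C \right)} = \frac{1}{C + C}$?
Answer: $\frac{\sqrt{353393}}{94} \approx 6.3241$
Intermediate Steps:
$G{\left(C \right)} = \frac{1}{2 C}$
$F{\left(t \right)} = - 5 t$ ($F{\left(t \right)} = t - 6 t = - 5 t$)
$\sqrt{G{\left(-94 \right)} + F{\left(x{\left(0 \right)} \right)}} = \sqrt{\frac{1}{2 \left(-94\right)} - 5 \left(-8 - 0\right)} = \sqrt{\frac{1}{2} \left(- \frac{1}{94}\right) - 5 \left(-8 + 0\right)} = \sqrt{- \frac{1}{188} - -40} = \sqrt{- \frac{1}{188} + 40} = \sqrt{\frac{7519}{188}} = \frac{\sqrt{353393}}{94}$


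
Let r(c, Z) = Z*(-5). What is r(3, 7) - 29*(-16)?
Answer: 429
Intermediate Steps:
r(c, Z) = -5*Z
r(3, 7) - 29*(-16) = -5*7 - 29*(-16) = -35 + 464 = 429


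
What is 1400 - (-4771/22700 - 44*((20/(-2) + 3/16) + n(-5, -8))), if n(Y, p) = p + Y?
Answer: 4499823/11350 ≈ 396.46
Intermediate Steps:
n(Y, p) = Y + p
1400 - (-4771/22700 - 44*((20/(-2) + 3/16) + n(-5, -8))) = 1400 - (-4771/22700 - 44*((20/(-2) + 3/16) + (-5 - 8))) = 1400 - (-4771*1/22700 - 44*((20*(-1/2) + 3*(1/16)) - 13)) = 1400 - (-4771/22700 - 44*((-10 + 3/16) - 13)) = 1400 - (-4771/22700 - 44*(-157/16 - 13)) = 1400 - (-4771/22700 - 44*(-365/16)) = 1400 - (-4771/22700 + 4015/4) = 1400 - 1*11390177/11350 = 1400 - 11390177/11350 = 4499823/11350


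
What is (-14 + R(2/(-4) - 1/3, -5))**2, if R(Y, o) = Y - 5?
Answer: 14161/36 ≈ 393.36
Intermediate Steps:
R(Y, o) = -5 + Y
(-14 + R(2/(-4) - 1/3, -5))**2 = (-14 + (-5 + (2/(-4) - 1/3)))**2 = (-14 + (-5 + (2*(-1/4) - 1*1/3)))**2 = (-14 + (-5 + (-1/2 - 1/3)))**2 = (-14 + (-5 - 5/6))**2 = (-14 - 35/6)**2 = (-119/6)**2 = 14161/36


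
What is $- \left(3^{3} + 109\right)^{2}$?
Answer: $-18496$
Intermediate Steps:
$- \left(3^{3} + 109\right)^{2} = - \left(27 + 109\right)^{2} = - 136^{2} = \left(-1\right) 18496 = -18496$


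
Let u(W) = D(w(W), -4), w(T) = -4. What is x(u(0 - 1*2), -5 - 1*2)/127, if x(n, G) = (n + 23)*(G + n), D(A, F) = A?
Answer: -209/127 ≈ -1.6457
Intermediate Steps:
u(W) = -4
x(n, G) = (23 + n)*(G + n)
x(u(0 - 1*2), -5 - 1*2)/127 = ((-4)² + 23*(-5 - 1*2) + 23*(-4) + (-5 - 1*2)*(-4))/127 = (16 + 23*(-5 - 2) - 92 + (-5 - 2)*(-4))*(1/127) = (16 + 23*(-7) - 92 - 7*(-4))*(1/127) = (16 - 161 - 92 + 28)*(1/127) = -209*1/127 = -209/127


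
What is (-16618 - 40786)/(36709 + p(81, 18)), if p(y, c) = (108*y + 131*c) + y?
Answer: -14351/11974 ≈ -1.1985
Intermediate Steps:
p(y, c) = 109*y + 131*c
(-16618 - 40786)/(36709 + p(81, 18)) = (-16618 - 40786)/(36709 + (109*81 + 131*18)) = -57404/(36709 + (8829 + 2358)) = -57404/(36709 + 11187) = -57404/47896 = -57404*1/47896 = -14351/11974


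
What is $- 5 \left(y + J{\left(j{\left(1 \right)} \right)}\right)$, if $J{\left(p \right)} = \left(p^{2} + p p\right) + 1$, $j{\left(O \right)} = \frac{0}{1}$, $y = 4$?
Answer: $-25$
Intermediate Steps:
$j{\left(O \right)} = 0$ ($j{\left(O \right)} = 0 \cdot 1 = 0$)
$J{\left(p \right)} = 1 + 2 p^{2}$ ($J{\left(p \right)} = \left(p^{2} + p^{2}\right) + 1 = 2 p^{2} + 1 = 1 + 2 p^{2}$)
$- 5 \left(y + J{\left(j{\left(1 \right)} \right)}\right) = - 5 \left(4 + \left(1 + 2 \cdot 0^{2}\right)\right) = - 5 \left(4 + \left(1 + 2 \cdot 0\right)\right) = - 5 \left(4 + \left(1 + 0\right)\right) = - 5 \left(4 + 1\right) = \left(-5\right) 5 = -25$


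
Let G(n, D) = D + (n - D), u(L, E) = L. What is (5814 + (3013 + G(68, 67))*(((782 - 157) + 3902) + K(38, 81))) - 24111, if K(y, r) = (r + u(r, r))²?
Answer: 94787154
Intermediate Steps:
K(y, r) = 4*r² (K(y, r) = (r + r)² = (2*r)² = 4*r²)
G(n, D) = n
(5814 + (3013 + G(68, 67))*(((782 - 157) + 3902) + K(38, 81))) - 24111 = (5814 + (3013 + 68)*(((782 - 157) + 3902) + 4*81²)) - 24111 = (5814 + 3081*((625 + 3902) + 4*6561)) - 24111 = (5814 + 3081*(4527 + 26244)) - 24111 = (5814 + 3081*30771) - 24111 = (5814 + 94805451) - 24111 = 94811265 - 24111 = 94787154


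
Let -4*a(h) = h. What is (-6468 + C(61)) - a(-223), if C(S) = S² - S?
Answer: -11455/4 ≈ -2863.8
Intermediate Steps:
a(h) = -h/4
(-6468 + C(61)) - a(-223) = (-6468 + 61*(-1 + 61)) - (-1)*(-223)/4 = (-6468 + 61*60) - 1*223/4 = (-6468 + 3660) - 223/4 = -2808 - 223/4 = -11455/4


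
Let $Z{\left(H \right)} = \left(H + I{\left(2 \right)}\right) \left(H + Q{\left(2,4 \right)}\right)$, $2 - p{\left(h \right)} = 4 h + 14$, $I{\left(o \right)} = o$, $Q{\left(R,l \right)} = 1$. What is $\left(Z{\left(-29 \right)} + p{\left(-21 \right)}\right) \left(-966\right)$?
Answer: $-799848$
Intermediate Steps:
$p{\left(h \right)} = -12 - 4 h$ ($p{\left(h \right)} = 2 - \left(4 h + 14\right) = 2 - \left(14 + 4 h\right) = -12 - 4 h$)
$Z{\left(H \right)} = \left(1 + H\right) \left(2 + H\right)$ ($Z{\left(H \right)} = \left(H + 2\right) \left(H + 1\right) = \left(2 + H\right) \left(1 + H\right) = \left(1 + H\right) \left(2 + H\right)$)
$\left(Z{\left(-29 \right)} + p{\left(-21 \right)}\right) \left(-966\right) = \left(\left(2 + \left(-29\right)^{2} + 3 \left(-29\right)\right) - -72\right) \left(-966\right) = \left(\left(2 + 841 - 87\right) + \left(-12 + 84\right)\right) \left(-966\right) = \left(756 + 72\right) \left(-966\right) = 828 \left(-966\right) = -799848$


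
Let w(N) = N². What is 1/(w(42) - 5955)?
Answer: -1/4191 ≈ -0.00023861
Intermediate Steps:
1/(w(42) - 5955) = 1/(42² - 5955) = 1/(1764 - 5955) = 1/(-4191) = -1/4191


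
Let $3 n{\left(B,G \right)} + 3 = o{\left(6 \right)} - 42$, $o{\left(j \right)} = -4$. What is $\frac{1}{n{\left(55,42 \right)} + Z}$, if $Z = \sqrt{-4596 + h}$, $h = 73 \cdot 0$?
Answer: $- \frac{147}{43765} - \frac{18 i \sqrt{1149}}{43765} \approx -0.0033588 - 0.013941 i$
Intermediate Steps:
$h = 0$
$n{\left(B,G \right)} = - \frac{49}{3}$ ($n{\left(B,G \right)} = -1 + \frac{-4 - 42}{3} = -1 + \frac{1}{3} \left(-46\right) = -1 - \frac{46}{3} = - \frac{49}{3}$)
$Z = 2 i \sqrt{1149}$ ($Z = \sqrt{-4596 + 0} = \sqrt{-4596} = 2 i \sqrt{1149} \approx 67.794 i$)
$\frac{1}{n{\left(55,42 \right)} + Z} = \frac{1}{- \frac{49}{3} + 2 i \sqrt{1149}}$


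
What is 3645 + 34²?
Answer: 4801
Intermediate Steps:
3645 + 34² = 3645 + 1156 = 4801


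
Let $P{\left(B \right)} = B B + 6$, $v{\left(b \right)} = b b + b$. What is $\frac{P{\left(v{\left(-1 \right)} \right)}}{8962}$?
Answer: $\frac{3}{4481} \approx 0.00066949$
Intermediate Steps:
$v{\left(b \right)} = b + b^{2}$ ($v{\left(b \right)} = b^{2} + b = b + b^{2}$)
$P{\left(B \right)} = 6 + B^{2}$ ($P{\left(B \right)} = B^{2} + 6 = 6 + B^{2}$)
$\frac{P{\left(v{\left(-1 \right)} \right)}}{8962} = \frac{6 + \left(- (1 - 1)\right)^{2}}{8962} = \left(6 + \left(\left(-1\right) 0\right)^{2}\right) \frac{1}{8962} = \left(6 + 0^{2}\right) \frac{1}{8962} = \left(6 + 0\right) \frac{1}{8962} = 6 \cdot \frac{1}{8962} = \frac{3}{4481}$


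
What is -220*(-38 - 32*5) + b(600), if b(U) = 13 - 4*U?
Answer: 41173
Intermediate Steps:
-220*(-38 - 32*5) + b(600) = -220*(-38 - 32*5) + (13 - 4*600) = -220*(-38 - 160) + (13 - 2400) = -220*(-198) - 2387 = 43560 - 2387 = 41173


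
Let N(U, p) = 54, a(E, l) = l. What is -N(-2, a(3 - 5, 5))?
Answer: -54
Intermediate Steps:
-N(-2, a(3 - 5, 5)) = -1*54 = -54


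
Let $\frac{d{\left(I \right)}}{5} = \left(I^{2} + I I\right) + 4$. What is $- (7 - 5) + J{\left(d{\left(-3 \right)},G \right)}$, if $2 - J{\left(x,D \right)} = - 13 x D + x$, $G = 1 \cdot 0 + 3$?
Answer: $4180$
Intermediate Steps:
$G = 3$ ($G = 0 + 3 = 3$)
$d{\left(I \right)} = 20 + 10 I^{2}$ ($d{\left(I \right)} = 5 \left(\left(I^{2} + I I\right) + 4\right) = 5 \left(\left(I^{2} + I^{2}\right) + 4\right) = 5 \left(2 I^{2} + 4\right) = 5 \left(4 + 2 I^{2}\right) = 20 + 10 I^{2}$)
$J{\left(x,D \right)} = 2 - x + 13 D x$ ($J{\left(x,D \right)} = 2 - \left(- 13 x D + x\right) = 2 - \left(- 13 D x + x\right) = 2 - \left(x - 13 D x\right) = 2 + \left(- x + 13 D x\right) = 2 - x + 13 D x$)
$- (7 - 5) + J{\left(d{\left(-3 \right)},G \right)} = - (7 - 5) + \left(2 - \left(20 + 10 \left(-3\right)^{2}\right) + 13 \cdot 3 \left(20 + 10 \left(-3\right)^{2}\right)\right) = \left(-1\right) 2 + \left(2 - \left(20 + 10 \cdot 9\right) + 13 \cdot 3 \left(20 + 10 \cdot 9\right)\right) = -2 + \left(2 - \left(20 + 90\right) + 13 \cdot 3 \left(20 + 90\right)\right) = -2 + \left(2 - 110 + 13 \cdot 3 \cdot 110\right) = -2 + \left(2 - 110 + 4290\right) = -2 + 4182 = 4180$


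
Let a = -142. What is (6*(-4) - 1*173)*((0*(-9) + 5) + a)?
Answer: 26989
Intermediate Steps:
(6*(-4) - 1*173)*((0*(-9) + 5) + a) = (6*(-4) - 1*173)*((0*(-9) + 5) - 142) = (-24 - 173)*((0 + 5) - 142) = -197*(5 - 142) = -197*(-137) = 26989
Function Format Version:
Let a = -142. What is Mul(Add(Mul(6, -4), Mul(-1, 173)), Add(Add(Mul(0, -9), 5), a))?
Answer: 26989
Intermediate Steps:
Mul(Add(Mul(6, -4), Mul(-1, 173)), Add(Add(Mul(0, -9), 5), a)) = Mul(Add(Mul(6, -4), Mul(-1, 173)), Add(Add(Mul(0, -9), 5), -142)) = Mul(Add(-24, -173), Add(Add(0, 5), -142)) = Mul(-197, Add(5, -142)) = Mul(-197, -137) = 26989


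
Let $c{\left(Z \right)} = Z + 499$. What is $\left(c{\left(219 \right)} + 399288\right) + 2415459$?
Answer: $2815465$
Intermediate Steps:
$c{\left(Z \right)} = 499 + Z$
$\left(c{\left(219 \right)} + 399288\right) + 2415459 = \left(\left(499 + 219\right) + 399288\right) + 2415459 = \left(718 + 399288\right) + 2415459 = 400006 + 2415459 = 2815465$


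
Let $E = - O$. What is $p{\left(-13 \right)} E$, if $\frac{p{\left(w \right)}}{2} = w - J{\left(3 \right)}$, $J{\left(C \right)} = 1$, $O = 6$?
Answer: $168$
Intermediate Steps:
$E = -6$ ($E = \left(-1\right) 6 = -6$)
$p{\left(w \right)} = -2 + 2 w$ ($p{\left(w \right)} = 2 \left(w - 1\right) = 2 \left(-1 + w\right) = -2 + 2 w$)
$p{\left(-13 \right)} E = \left(-2 + 2 \left(-13\right)\right) \left(-6\right) = \left(-2 - 26\right) \left(-6\right) = \left(-28\right) \left(-6\right) = 168$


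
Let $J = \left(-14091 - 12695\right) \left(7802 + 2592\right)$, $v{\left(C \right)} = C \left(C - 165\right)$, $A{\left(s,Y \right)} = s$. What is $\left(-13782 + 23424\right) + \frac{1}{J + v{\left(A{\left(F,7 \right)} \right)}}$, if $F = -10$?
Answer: $\frac{2684447867627}{278411934} \approx 9642.0$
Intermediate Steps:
$v{\left(C \right)} = C \left(-165 + C\right)$
$J = -278413684$ ($J = \left(-26786\right) 10394 = -278413684$)
$\left(-13782 + 23424\right) + \frac{1}{J + v{\left(A{\left(F,7 \right)} \right)}} = \left(-13782 + 23424\right) + \frac{1}{-278413684 - 10 \left(-165 - 10\right)} = 9642 + \frac{1}{-278413684 - -1750} = 9642 + \frac{1}{-278413684 + 1750} = 9642 + \frac{1}{-278411934} = 9642 - \frac{1}{278411934} = \frac{2684447867627}{278411934}$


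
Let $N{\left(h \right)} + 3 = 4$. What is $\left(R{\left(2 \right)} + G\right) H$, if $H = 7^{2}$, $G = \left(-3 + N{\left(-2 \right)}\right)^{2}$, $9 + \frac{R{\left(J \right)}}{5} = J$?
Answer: $-1519$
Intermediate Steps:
$R{\left(J \right)} = -45 + 5 J$
$N{\left(h \right)} = 1$ ($N{\left(h \right)} = -3 + 4 = 1$)
$G = 4$ ($G = \left(-3 + 1\right)^{2} = \left(-2\right)^{2} = 4$)
$H = 49$
$\left(R{\left(2 \right)} + G\right) H = \left(\left(-45 + 5 \cdot 2\right) + 4\right) 49 = \left(\left(-45 + 10\right) + 4\right) 49 = \left(-35 + 4\right) 49 = \left(-31\right) 49 = -1519$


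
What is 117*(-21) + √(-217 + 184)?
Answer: -2457 + I*√33 ≈ -2457.0 + 5.7446*I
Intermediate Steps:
117*(-21) + √(-217 + 184) = -2457 + √(-33) = -2457 + I*√33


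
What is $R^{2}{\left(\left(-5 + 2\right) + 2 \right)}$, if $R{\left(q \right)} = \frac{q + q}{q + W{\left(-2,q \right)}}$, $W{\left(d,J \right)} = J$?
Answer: $1$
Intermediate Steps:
$R{\left(q \right)} = 1$ ($R{\left(q \right)} = \frac{q + q}{q + q} = \frac{2 q}{2 q} = 2 q \frac{1}{2 q} = 1$)
$R^{2}{\left(\left(-5 + 2\right) + 2 \right)} = 1^{2} = 1$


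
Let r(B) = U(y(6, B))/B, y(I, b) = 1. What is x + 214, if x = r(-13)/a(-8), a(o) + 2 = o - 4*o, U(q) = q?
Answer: 61203/286 ≈ 214.00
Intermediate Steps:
a(o) = -2 - 3*o (a(o) = -2 + (o - 4*o) = -2 - 3*o)
r(B) = 1/B
x = -1/286 (x = 1/((-13)*(-2 - 3*(-8))) = -1/(13*(-2 + 24)) = -1/13/22 = -1/13*1/22 = -1/286 ≈ -0.0034965)
x + 214 = -1/286 + 214 = 61203/286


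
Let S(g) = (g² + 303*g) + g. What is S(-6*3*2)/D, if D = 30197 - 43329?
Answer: 36/49 ≈ 0.73469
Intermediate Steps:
S(g) = g² + 304*g
D = -13132
S(-6*3*2)/D = ((-6*3*2)*(304 - 6*3*2))/(-13132) = ((-18*2)*(304 - 18*2))*(-1/13132) = -36*(304 - 36)*(-1/13132) = -36*268*(-1/13132) = -9648*(-1/13132) = 36/49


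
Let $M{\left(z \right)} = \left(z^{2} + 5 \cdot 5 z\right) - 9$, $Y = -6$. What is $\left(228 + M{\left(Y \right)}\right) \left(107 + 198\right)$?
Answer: $32025$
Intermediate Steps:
$M{\left(z \right)} = -9 + z^{2} + 25 z$ ($M{\left(z \right)} = \left(z^{2} + 25 z\right) - 9 = -9 + z^{2} + 25 z$)
$\left(228 + M{\left(Y \right)}\right) \left(107 + 198\right) = \left(228 + \left(-9 + \left(-6\right)^{2} + 25 \left(-6\right)\right)\right) \left(107 + 198\right) = \left(228 - 123\right) 305 = 105 \cdot 305 = 32025$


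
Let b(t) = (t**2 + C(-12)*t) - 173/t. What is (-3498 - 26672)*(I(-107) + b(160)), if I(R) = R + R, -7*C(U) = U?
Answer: -12386211179/16 ≈ -7.7414e+8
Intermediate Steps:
C(U) = -U/7
I(R) = 2*R
b(t) = t**2 - 173/t + 12*t/7 (b(t) = (t**2 + (-1/7*(-12))*t) - 173/t = (t**2 + 12*t/7) - 173/t = t**2 - 173/t + 12*t/7)
(-3498 - 26672)*(I(-107) + b(160)) = (-3498 - 26672)*(2*(-107) + (160**2 - 173/160 + (12/7)*160)) = -30170*(-214 + (25600 - 173*1/160 + 1920/7)) = -30170*(-214 + (25600 - 173/160 + 1920/7)) = -30170*(-214 + 28977989/1120) = -30170*28738309/1120 = -12386211179/16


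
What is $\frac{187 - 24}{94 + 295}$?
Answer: $\frac{163}{389} \approx 0.41902$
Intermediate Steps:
$\frac{187 - 24}{94 + 295} = \frac{163}{389}$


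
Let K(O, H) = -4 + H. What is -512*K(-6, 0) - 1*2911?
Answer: -863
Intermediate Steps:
-512*K(-6, 0) - 1*2911 = -512*(-4 + 0) - 1*2911 = -512*(-4) - 2911 = 2048 - 2911 = -863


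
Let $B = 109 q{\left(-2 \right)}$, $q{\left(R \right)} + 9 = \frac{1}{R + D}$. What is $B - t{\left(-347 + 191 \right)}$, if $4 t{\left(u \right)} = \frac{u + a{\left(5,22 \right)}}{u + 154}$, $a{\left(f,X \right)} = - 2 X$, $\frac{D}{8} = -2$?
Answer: $- \frac{18217}{18} \approx -1012.1$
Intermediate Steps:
$D = -16$ ($D = 8 \left(-2\right) = -16$)
$q{\left(R \right)} = -9 + \frac{1}{-16 + R}$ ($q{\left(R \right)} = -9 + \frac{1}{R - 16} = -9 + \frac{1}{-16 + R}$)
$t{\left(u \right)} = \frac{-44 + u}{4 \left(154 + u\right)}$ ($t{\left(u \right)} = \frac{\left(u - 44\right) \frac{1}{u + 154}}{4} = \frac{\left(u - 44\right) \frac{1}{154 + u}}{4} = \frac{\left(-44 + u\right) \frac{1}{154 + u}}{4} = \frac{\frac{1}{154 + u} \left(-44 + u\right)}{4} = \frac{-44 + u}{4 \left(154 + u\right)}$)
$B = - \frac{17767}{18}$ ($B = 109 \frac{145 - -18}{-16 - 2} = 109 \frac{145 + 18}{-18} = 109 \left(\left(- \frac{1}{18}\right) 163\right) = 109 \left(- \frac{163}{18}\right) = - \frac{17767}{18} \approx -987.06$)
$B - t{\left(-347 + 191 \right)} = - \frac{17767}{18} - \frac{-44 + \left(-347 + 191\right)}{4 \left(154 + \left(-347 + 191\right)\right)} = - \frac{17767}{18} - \frac{-44 - 156}{4 \left(154 - 156\right)} = - \frac{17767}{18} - \frac{1}{4} \frac{1}{-2} \left(-200\right) = - \frac{17767}{18} - \frac{1}{4} \left(- \frac{1}{2}\right) \left(-200\right) = - \frac{17767}{18} - 25 = - \frac{18217}{18}$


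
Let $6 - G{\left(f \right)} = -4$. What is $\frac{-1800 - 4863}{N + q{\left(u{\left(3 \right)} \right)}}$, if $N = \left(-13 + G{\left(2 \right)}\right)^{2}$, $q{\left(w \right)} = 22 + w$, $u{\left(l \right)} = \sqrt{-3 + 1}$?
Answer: $- \frac{68851}{321} + \frac{2221 i \sqrt{2}}{321} \approx -214.49 + 9.7849 i$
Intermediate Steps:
$G{\left(f \right)} = 10$ ($G{\left(f \right)} = 6 - -4 = 6 + 4 = 10$)
$u{\left(l \right)} = i \sqrt{2}$ ($u{\left(l \right)} = \sqrt{-2} = i \sqrt{2}$)
$N = 9$ ($N = \left(-13 + 10\right)^{2} = \left(-3\right)^{2} = 9$)
$\frac{-1800 - 4863}{N + q{\left(u{\left(3 \right)} \right)}} = \frac{-1800 - 4863}{9 + \left(22 + i \sqrt{2}\right)} = - \frac{6663}{31 + i \sqrt{2}}$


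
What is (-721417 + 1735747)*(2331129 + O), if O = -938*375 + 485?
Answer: 2008235451120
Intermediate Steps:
O = -351265 (O = -351750 + 485 = -351265)
(-721417 + 1735747)*(2331129 + O) = (-721417 + 1735747)*(2331129 - 351265) = 1014330*1979864 = 2008235451120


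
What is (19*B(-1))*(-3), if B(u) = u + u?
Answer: 114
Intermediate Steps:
B(u) = 2*u
(19*B(-1))*(-3) = (19*(2*(-1)))*(-3) = (19*(-2))*(-3) = -38*(-3) = 114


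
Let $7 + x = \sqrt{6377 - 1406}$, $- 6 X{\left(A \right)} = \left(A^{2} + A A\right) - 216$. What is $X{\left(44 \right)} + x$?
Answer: $- \frac{1849}{3} + \sqrt{4971} \approx -545.83$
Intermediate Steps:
$X{\left(A \right)} = 36 - \frac{A^{2}}{3}$ ($X{\left(A \right)} = - \frac{\left(A^{2} + A A\right) - 216}{6} = - \frac{\left(A^{2} + A^{2}\right) - 216}{6} = - \frac{2 A^{2} - 216}{6} = - \frac{-216 + 2 A^{2}}{6} = 36 - \frac{A^{2}}{3}$)
$x = -7 + \sqrt{4971}$ ($x = -7 + \sqrt{6377 - 1406} = -7 + \sqrt{4971} \approx 63.505$)
$X{\left(44 \right)} + x = \left(36 - \frac{44^{2}}{3}\right) - \left(7 - \sqrt{4971}\right) = \left(36 - \frac{1936}{3}\right) - \left(7 - \sqrt{4971}\right) = - \frac{1828}{3} - \left(7 - \sqrt{4971}\right) = - \frac{1849}{3} + \sqrt{4971}$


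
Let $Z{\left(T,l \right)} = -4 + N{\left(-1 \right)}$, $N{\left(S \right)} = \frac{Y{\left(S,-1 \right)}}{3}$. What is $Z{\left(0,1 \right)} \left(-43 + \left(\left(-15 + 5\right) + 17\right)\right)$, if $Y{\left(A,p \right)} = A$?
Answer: $156$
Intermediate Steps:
$N{\left(S \right)} = \frac{S}{3}$
$Z{\left(T,l \right)} = - \frac{13}{3}$ ($Z{\left(T,l \right)} = -4 + \frac{1}{3} \left(-1\right) = -4 - \frac{1}{3} = - \frac{13}{3}$)
$Z{\left(0,1 \right)} \left(-43 + \left(\left(-15 + 5\right) + 17\right)\right) = - \frac{13 \left(-43 + \left(\left(-15 + 5\right) + 17\right)\right)}{3} = - \frac{13 \left(-43 + \left(-10 + 17\right)\right)}{3} = - \frac{13 \left(-43 + 7\right)}{3} = \left(- \frac{13}{3}\right) \left(-36\right) = 156$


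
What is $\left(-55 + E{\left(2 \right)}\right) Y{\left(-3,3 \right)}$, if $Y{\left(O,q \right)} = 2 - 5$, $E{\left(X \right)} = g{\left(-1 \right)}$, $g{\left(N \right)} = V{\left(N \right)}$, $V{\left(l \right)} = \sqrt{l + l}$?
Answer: $165 - 3 i \sqrt{2} \approx 165.0 - 4.2426 i$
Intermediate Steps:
$V{\left(l \right)} = \sqrt{2} \sqrt{l}$ ($V{\left(l \right)} = \sqrt{2 l} = \sqrt{2} \sqrt{l}$)
$g{\left(N \right)} = \sqrt{2} \sqrt{N}$
$E{\left(X \right)} = i \sqrt{2}$ ($E{\left(X \right)} = \sqrt{2} \sqrt{-1} = \sqrt{2} i = i \sqrt{2}$)
$Y{\left(O,q \right)} = -3$
$\left(-55 + E{\left(2 \right)}\right) Y{\left(-3,3 \right)} = \left(-55 + i \sqrt{2}\right) \left(-3\right) = 165 - 3 i \sqrt{2}$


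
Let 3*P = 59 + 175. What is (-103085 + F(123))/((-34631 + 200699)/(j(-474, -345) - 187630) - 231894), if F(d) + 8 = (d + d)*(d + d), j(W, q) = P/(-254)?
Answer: 1014569419273/5525834579442 ≈ 0.18360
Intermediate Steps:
P = 78 (P = (59 + 175)/3 = (⅓)*234 = 78)
j(W, q) = -39/127 (j(W, q) = 78/(-254) = 78*(-1/254) = -39/127)
F(d) = -8 + 4*d² (F(d) = -8 + (d + d)*(d + d) = -8 + (2*d)*(2*d) = -8 + 4*d²)
(-103085 + F(123))/((-34631 + 200699)/(j(-474, -345) - 187630) - 231894) = (-103085 + (-8 + 4*123²))/((-34631 + 200699)/(-39/127 - 187630) - 231894) = (-103085 + (-8 + 4*15129))/(166068/(-23829049/127) - 231894) = (-103085 + (-8 + 60516))/(166068*(-127/23829049) - 231894) = (-103085 + 60508)/(-21090636/23829049 - 231894) = -42577/(-5525834579442/23829049) = -42577*(-23829049/5525834579442) = 1014569419273/5525834579442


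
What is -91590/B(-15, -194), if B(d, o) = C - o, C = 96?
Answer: -9159/29 ≈ -315.83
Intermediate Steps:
B(d, o) = 96 - o
-91590/B(-15, -194) = -91590/(96 - 1*(-194)) = -91590/(96 + 194) = -91590/290 = -91590*1/290 = -9159/29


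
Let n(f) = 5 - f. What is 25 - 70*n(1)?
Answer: -255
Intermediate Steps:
25 - 70*n(1) = 25 - 70*(5 - 1*1) = 25 - 70*(5 - 1) = 25 - 70*4 = 25 - 280 = -255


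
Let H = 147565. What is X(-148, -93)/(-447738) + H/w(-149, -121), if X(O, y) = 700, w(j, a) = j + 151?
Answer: 33035228285/447738 ≈ 73783.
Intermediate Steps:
w(j, a) = 151 + j
X(-148, -93)/(-447738) + H/w(-149, -121) = 700/(-447738) + 147565/(151 - 149) = 700*(-1/447738) + 147565/2 = -350/223869 + 147565*(½) = -350/223869 + 147565/2 = 33035228285/447738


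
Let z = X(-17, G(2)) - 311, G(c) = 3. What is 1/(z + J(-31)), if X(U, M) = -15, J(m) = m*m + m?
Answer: 1/604 ≈ 0.0016556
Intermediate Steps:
J(m) = m + m**2 (J(m) = m**2 + m = m + m**2)
z = -326 (z = -15 - 311 = -326)
1/(z + J(-31)) = 1/(-326 - 31*(1 - 31)) = 1/(-326 - 31*(-30)) = 1/(-326 + 930) = 1/604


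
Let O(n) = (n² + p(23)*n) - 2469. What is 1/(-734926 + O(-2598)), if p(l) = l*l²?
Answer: -1/25597657 ≈ -3.9066e-8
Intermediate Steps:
p(l) = l³
O(n) = -2469 + n² + 12167*n (O(n) = (n² + 23³*n) - 2469 = (n² + 12167*n) - 2469 = -2469 + n² + 12167*n)
1/(-734926 + O(-2598)) = 1/(-734926 + (-2469 + (-2598)² + 12167*(-2598))) = 1/(-734926 + (-2469 + 6749604 - 31609866)) = 1/(-734926 - 24862731) = 1/(-25597657) = -1/25597657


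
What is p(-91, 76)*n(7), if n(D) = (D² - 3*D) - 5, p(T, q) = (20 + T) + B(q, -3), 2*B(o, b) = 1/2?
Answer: -6509/4 ≈ -1627.3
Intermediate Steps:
B(o, b) = ¼ (B(o, b) = (½)/2 = (½)*(½) = ¼)
p(T, q) = 81/4 + T (p(T, q) = (20 + T) + ¼ = 81/4 + T)
n(D) = -5 + D² - 3*D
p(-91, 76)*n(7) = (81/4 - 91)*(-5 + 7² - 3*7) = -283*(-5 + 49 - 21)/4 = -283/4*23 = -6509/4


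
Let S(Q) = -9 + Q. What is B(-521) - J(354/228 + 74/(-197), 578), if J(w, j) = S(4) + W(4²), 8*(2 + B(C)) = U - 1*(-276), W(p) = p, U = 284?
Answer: 57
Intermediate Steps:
B(C) = 68 (B(C) = -2 + (284 - 1*(-276))/8 = -2 + (284 + 276)/8 = -2 + (⅛)*560 = -2 + 70 = 68)
J(w, j) = 11 (J(w, j) = (-9 + 4) + 4² = -5 + 16 = 11)
B(-521) - J(354/228 + 74/(-197), 578) = 68 - 1*11 = 68 - 11 = 57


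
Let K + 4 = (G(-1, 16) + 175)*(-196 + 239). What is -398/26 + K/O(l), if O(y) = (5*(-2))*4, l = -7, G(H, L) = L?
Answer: -114677/520 ≈ -220.53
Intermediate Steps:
O(y) = -40 (O(y) = -10*4 = -40)
K = 8209 (K = -4 + (16 + 175)*(-196 + 239) = -4 + 191*43 = -4 + 8213 = 8209)
-398/26 + K/O(l) = -398/26 + 8209/(-40) = -398*1/26 + 8209*(-1/40) = -199/13 - 8209/40 = -114677/520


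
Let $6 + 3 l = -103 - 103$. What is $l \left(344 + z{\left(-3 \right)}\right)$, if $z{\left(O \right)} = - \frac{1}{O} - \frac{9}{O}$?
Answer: $- \frac{220904}{9} \approx -24545.0$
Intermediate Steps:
$l = - \frac{212}{3}$ ($l = -2 + \frac{-103 - 103}{3} = -2 + \frac{1}{3} \left(-206\right) = -2 - \frac{206}{3} = - \frac{212}{3} \approx -70.667$)
$z{\left(O \right)} = - \frac{10}{O}$
$l \left(344 + z{\left(-3 \right)}\right) = - \frac{212 \left(344 - \frac{10}{-3}\right)}{3} = - \frac{212 \left(344 - - \frac{10}{3}\right)}{3} = - \frac{212 \left(344 + \frac{10}{3}\right)}{3} = \left(- \frac{212}{3}\right) \frac{1042}{3} = - \frac{220904}{9}$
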